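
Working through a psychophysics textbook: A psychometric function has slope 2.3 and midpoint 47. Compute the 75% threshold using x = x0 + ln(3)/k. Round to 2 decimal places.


At P = 0.75: 0.75 = 1/(1 + e^(-k*(x-x0)))
Solving: e^(-k*(x-x0)) = 1/3
x = x0 + ln(3)/k
ln(3) = 1.0986
x = 47 + 1.0986/2.3
= 47 + 0.4777
= 47.48


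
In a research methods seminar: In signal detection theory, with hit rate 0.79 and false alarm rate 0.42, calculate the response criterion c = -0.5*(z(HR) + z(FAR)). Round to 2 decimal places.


c = -0.5 * (z(HR) + z(FAR))
z(0.79) = 0.8064
z(0.42) = -0.2019
c = -0.5 * (0.8064 + -0.2019)
= -0.5 * 0.6045
= -0.30


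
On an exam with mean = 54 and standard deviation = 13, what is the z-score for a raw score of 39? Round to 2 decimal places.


z = (X - mu) / sigma
= (39 - 54) / 13
= -15 / 13
= -1.15


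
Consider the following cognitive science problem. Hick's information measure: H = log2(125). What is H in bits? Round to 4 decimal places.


H = log2(n)
H = log2(125)
= 6.9658


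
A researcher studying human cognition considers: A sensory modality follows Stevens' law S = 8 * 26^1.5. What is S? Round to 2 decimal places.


S = 8 * 26^1.5
26^1.5 = 132.5745
S = 8 * 132.5745
= 1060.60


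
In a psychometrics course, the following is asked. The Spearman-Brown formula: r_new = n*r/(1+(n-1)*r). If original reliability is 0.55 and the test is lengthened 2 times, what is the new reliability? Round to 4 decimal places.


r_new = n*r / (1 + (n-1)*r)
Numerator = 2 * 0.55 = 1.1
Denominator = 1 + 1 * 0.55 = 1.55
r_new = 1.1 / 1.55
= 0.7097


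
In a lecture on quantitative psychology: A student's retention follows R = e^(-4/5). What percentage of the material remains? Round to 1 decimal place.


R = e^(-t/S)
-t/S = -4/5 = -0.8
R = e^(-0.8) = 0.449329
Percentage = 0.449329 * 100
= 44.9


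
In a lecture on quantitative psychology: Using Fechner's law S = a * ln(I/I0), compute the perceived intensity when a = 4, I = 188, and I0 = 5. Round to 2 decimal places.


S = 4 * ln(188/5)
I/I0 = 37.6
ln(37.6) = 3.627
S = 4 * 3.627
= 14.51


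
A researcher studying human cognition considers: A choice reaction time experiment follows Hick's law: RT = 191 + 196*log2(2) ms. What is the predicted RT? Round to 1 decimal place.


RT = 191 + 196 * log2(2)
log2(2) = 1.0
RT = 191 + 196 * 1.0
= 191 + 196.0
= 387.0 ms


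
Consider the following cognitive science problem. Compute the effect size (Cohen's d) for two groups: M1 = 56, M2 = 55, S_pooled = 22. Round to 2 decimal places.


Cohen's d = (M1 - M2) / S_pooled
= (56 - 55) / 22
= 1 / 22
= 0.05


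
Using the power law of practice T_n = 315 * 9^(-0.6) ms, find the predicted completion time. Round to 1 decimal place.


T_n = 315 * 9^(-0.6)
9^(-0.6) = 0.267581
T_n = 315 * 0.267581
= 84.3 ms


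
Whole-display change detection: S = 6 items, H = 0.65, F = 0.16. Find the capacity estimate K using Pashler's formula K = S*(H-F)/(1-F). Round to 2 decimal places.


K = S * (H - F) / (1 - F)
H - F = 0.49
1 - F = 0.84
K = 6 * 0.49 / 0.84
= 3.50


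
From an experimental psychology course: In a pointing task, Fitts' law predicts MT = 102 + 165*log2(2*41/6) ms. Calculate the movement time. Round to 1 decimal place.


MT = 102 + 165 * log2(2*41/6)
2D/W = 13.666667
log2(13.666667) = 3.7726
MT = 102 + 165 * 3.7726
= 724.5 ms


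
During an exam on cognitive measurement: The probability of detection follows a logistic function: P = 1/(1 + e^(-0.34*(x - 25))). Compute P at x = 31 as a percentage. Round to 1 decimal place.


P(x) = 1/(1 + e^(-0.34*(31 - 25)))
Exponent = -0.34 * 6 = -2.04
e^(-2.04) = 0.130029
P = 1/(1 + 0.130029) = 0.884933
Percentage = 88.5


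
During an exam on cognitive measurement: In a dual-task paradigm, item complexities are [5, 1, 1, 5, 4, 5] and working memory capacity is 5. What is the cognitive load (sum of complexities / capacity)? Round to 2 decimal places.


Total complexity = 5 + 1 + 1 + 5 + 4 + 5 = 21
Load = total / capacity = 21 / 5
= 4.20


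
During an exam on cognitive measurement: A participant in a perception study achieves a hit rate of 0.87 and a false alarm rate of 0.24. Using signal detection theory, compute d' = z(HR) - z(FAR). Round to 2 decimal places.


d' = z(HR) - z(FAR)
z(0.87) = 1.1264
z(0.24) = -0.7063
d' = 1.1264 - -0.7063
= 1.83


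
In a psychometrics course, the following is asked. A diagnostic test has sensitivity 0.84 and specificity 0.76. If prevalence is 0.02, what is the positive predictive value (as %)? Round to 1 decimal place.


PPV = (sens * prev) / (sens * prev + (1-spec) * (1-prev))
Numerator = 0.84 * 0.02 = 0.0168
P(positive and no disease) = (1 - spec) * (1 - prev) = (1 - 0.76) * (1 - 0.02) = 0.2352
Denominator = 0.0168 + 0.2352 = 0.252
PPV = 0.0168 / 0.252 = 0.066667
As percentage = 6.7


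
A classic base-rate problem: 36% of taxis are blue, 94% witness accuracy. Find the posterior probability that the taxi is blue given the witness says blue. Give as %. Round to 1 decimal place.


P(blue | says blue) = P(says blue | blue)*P(blue) / [P(says blue | blue)*P(blue) + P(says blue | not blue)*P(not blue)]
Numerator = 0.94 * 0.36 = 0.3384
False identification = 0.06 * 0.64 = 0.0384
P = 0.3384 / (0.3384 + 0.0384)
= 0.3384 / 0.3768
As percentage = 89.8


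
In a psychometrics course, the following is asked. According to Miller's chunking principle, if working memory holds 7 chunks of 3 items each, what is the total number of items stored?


Total items = chunks * items_per_chunk
= 7 * 3
= 21


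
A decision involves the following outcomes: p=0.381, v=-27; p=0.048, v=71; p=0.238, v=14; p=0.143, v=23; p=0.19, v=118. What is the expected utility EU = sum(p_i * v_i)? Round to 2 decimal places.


EU = sum(p_i * v_i)
0.381 * -27 = -10.287
0.048 * 71 = 3.408
0.238 * 14 = 3.332
0.143 * 23 = 3.289
0.19 * 118 = 22.42
EU = -10.287 + 3.408 + 3.332 + 3.289 + 22.42
= 22.16


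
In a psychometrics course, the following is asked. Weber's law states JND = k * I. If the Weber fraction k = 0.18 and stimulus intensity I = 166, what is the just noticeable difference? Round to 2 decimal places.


JND = k * I
JND = 0.18 * 166
= 29.88


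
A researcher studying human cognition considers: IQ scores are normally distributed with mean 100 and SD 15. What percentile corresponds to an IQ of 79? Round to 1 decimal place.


z = (IQ - mean) / SD
z = (79 - 100) / 15 = -1.4
Percentile = Phi(-1.4) * 100
Phi(-1.4) = 0.080757
= 8.1


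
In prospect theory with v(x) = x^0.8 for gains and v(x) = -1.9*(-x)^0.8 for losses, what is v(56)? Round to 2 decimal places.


Since x = 56 >= 0, use v(x) = x^0.8
56^0.8 = 25.0352
v(56) = 25.04


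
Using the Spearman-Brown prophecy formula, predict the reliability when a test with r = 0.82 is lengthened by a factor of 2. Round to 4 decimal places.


r_new = n*r / (1 + (n-1)*r)
Numerator = 2 * 0.82 = 1.64
Denominator = 1 + 1 * 0.82 = 1.82
r_new = 1.64 / 1.82
= 0.9011


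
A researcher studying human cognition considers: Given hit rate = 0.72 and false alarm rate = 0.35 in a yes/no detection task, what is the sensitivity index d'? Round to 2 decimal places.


d' = z(HR) - z(FAR)
z(0.72) = 0.5828
z(0.35) = -0.3853
d' = 0.5828 - -0.3853
= 0.97


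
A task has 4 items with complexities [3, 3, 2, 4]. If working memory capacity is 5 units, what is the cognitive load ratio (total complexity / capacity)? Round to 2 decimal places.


Total complexity = 3 + 3 + 2 + 4 = 12
Load = total / capacity = 12 / 5
= 2.40


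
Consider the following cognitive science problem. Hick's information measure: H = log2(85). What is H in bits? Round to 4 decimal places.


H = log2(n)
H = log2(85)
= 6.4094


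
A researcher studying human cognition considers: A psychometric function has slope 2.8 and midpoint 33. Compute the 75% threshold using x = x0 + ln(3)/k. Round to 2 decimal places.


At P = 0.75: 0.75 = 1/(1 + e^(-k*(x-x0)))
Solving: e^(-k*(x-x0)) = 1/3
x = x0 + ln(3)/k
ln(3) = 1.0986
x = 33 + 1.0986/2.8
= 33 + 0.3924
= 33.39


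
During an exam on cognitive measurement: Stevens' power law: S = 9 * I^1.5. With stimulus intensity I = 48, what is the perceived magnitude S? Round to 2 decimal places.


S = 9 * 48^1.5
48^1.5 = 332.5538
S = 9 * 332.5538
= 2992.98


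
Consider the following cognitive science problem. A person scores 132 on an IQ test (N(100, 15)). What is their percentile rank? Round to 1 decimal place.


z = (IQ - mean) / SD
z = (132 - 100) / 15 = 2.1333
Percentile = Phi(2.1333) * 100
Phi(2.1333) = 0.98355
= 98.4


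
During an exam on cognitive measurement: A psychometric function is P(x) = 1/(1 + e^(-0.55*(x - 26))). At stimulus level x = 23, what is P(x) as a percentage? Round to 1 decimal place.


P(x) = 1/(1 + e^(-0.55*(23 - 26)))
Exponent = -0.55 * -3 = 1.65
e^(1.65) = 5.20698
P = 1/(1 + 5.20698) = 0.161109
Percentage = 16.1


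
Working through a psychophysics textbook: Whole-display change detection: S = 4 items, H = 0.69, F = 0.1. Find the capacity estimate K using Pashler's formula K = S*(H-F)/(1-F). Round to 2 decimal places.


K = S * (H - F) / (1 - F)
H - F = 0.59
1 - F = 0.9
K = 4 * 0.59 / 0.9
= 2.62


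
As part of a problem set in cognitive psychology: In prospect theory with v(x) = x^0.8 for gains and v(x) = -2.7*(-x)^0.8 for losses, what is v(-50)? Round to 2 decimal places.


Since x = -50 < 0, use v(x) = -lambda*(-x)^alpha
(-x) = 50
50^0.8 = 22.8653
v(-50) = -2.7 * 22.8653
= -61.74


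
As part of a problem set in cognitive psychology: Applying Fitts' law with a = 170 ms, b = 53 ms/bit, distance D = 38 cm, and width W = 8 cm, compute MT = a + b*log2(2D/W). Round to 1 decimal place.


MT = 170 + 53 * log2(2*38/8)
2D/W = 9.5
log2(9.5) = 3.2479
MT = 170 + 53 * 3.2479
= 342.1 ms


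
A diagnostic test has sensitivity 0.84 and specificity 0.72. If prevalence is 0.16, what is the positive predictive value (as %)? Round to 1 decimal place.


PPV = (sens * prev) / (sens * prev + (1-spec) * (1-prev))
Numerator = 0.84 * 0.16 = 0.1344
P(positive and no disease) = (1 - spec) * (1 - prev) = (1 - 0.72) * (1 - 0.16) = 0.2352
Denominator = 0.1344 + 0.2352 = 0.3696
PPV = 0.1344 / 0.3696 = 0.363636
As percentage = 36.4


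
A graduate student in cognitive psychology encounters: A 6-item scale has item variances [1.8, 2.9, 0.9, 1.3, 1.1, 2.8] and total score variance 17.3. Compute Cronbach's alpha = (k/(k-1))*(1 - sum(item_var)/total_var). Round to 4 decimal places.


alpha = (k/(k-1)) * (1 - sum(s_i^2)/s_total^2)
sum(item variances) = 10.8
k/(k-1) = 6/5 = 1.2
1 - 10.8/17.3 = 1 - 0.624277 = 0.375723
alpha = 1.2 * 0.375723
= 0.4509


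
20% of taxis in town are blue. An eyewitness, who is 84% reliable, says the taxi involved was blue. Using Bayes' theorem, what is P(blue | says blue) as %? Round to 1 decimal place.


P(blue | says blue) = P(says blue | blue)*P(blue) / [P(says blue | blue)*P(blue) + P(says blue | not blue)*P(not blue)]
Numerator = 0.84 * 0.2 = 0.168
False identification = 0.16 * 0.8 = 0.128
P = 0.168 / (0.168 + 0.128)
= 0.168 / 0.296
As percentage = 56.8


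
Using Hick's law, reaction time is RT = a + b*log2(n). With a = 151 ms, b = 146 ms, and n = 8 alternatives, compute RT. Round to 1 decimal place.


RT = 151 + 146 * log2(8)
log2(8) = 3.0
RT = 151 + 146 * 3.0
= 151 + 438.0
= 589.0 ms


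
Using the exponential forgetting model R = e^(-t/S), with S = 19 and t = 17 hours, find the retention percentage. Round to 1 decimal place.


R = e^(-t/S)
-t/S = -17/19 = -0.894737
R = e^(-0.894737) = 0.408715
Percentage = 0.408715 * 100
= 40.9


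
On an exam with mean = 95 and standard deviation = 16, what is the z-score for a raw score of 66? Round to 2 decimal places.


z = (X - mu) / sigma
= (66 - 95) / 16
= -29 / 16
= -1.81


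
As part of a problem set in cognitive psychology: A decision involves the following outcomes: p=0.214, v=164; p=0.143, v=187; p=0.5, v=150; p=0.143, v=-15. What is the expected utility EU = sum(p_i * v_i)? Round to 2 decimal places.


EU = sum(p_i * v_i)
0.214 * 164 = 35.096
0.143 * 187 = 26.741
0.5 * 150 = 75.0
0.143 * -15 = -2.145
EU = 35.096 + 26.741 + 75.0 + -2.145
= 134.69


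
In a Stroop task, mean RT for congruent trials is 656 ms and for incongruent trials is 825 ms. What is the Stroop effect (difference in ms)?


Stroop effect = RT(incongruent) - RT(congruent)
= 825 - 656
= 169 ms


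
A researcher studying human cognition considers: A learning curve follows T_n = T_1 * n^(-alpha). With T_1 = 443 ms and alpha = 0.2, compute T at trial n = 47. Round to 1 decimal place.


T_n = 443 * 47^(-0.2)
47^(-0.2) = 0.462999
T_n = 443 * 0.462999
= 205.1 ms


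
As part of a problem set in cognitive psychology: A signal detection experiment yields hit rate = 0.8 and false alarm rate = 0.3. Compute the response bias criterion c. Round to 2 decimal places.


c = -0.5 * (z(HR) + z(FAR))
z(0.8) = 0.8416
z(0.3) = -0.5244
c = -0.5 * (0.8416 + -0.5244)
= -0.5 * 0.3172
= -0.16


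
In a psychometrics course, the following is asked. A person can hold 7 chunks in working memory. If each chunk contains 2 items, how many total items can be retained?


Total items = chunks * items_per_chunk
= 7 * 2
= 14


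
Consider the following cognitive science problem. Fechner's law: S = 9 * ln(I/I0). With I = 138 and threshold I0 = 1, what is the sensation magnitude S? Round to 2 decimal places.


S = 9 * ln(138/1)
I/I0 = 138.0
ln(138.0) = 4.9273
S = 9 * 4.9273
= 44.35


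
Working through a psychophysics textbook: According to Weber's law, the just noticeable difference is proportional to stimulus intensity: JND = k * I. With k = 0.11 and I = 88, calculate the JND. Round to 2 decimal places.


JND = k * I
JND = 0.11 * 88
= 9.68


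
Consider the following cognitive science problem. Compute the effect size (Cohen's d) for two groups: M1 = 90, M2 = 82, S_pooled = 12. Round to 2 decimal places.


Cohen's d = (M1 - M2) / S_pooled
= (90 - 82) / 12
= 8 / 12
= 0.67


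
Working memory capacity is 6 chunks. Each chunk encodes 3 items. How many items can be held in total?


Total items = chunks * items_per_chunk
= 6 * 3
= 18


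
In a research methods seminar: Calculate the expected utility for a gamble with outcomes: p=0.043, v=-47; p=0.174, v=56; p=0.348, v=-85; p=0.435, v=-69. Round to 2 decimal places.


EU = sum(p_i * v_i)
0.043 * -47 = -2.021
0.174 * 56 = 9.744
0.348 * -85 = -29.58
0.435 * -69 = -30.015
EU = -2.021 + 9.744 + -29.58 + -30.015
= -51.87


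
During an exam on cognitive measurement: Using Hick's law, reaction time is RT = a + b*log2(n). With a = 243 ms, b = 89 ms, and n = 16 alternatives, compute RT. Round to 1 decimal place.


RT = 243 + 89 * log2(16)
log2(16) = 4.0
RT = 243 + 89 * 4.0
= 243 + 356.0
= 599.0 ms


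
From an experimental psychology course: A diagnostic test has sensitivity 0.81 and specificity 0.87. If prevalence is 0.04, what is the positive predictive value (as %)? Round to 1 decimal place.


PPV = (sens * prev) / (sens * prev + (1-spec) * (1-prev))
Numerator = 0.81 * 0.04 = 0.0324
P(positive and no disease) = (1 - spec) * (1 - prev) = (1 - 0.87) * (1 - 0.04) = 0.1248
Denominator = 0.0324 + 0.1248 = 0.1572
PPV = 0.0324 / 0.1572 = 0.206107
As percentage = 20.6


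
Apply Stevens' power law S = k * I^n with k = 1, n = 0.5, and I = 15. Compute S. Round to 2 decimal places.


S = 1 * 15^0.5
15^0.5 = 3.873
S = 1 * 3.873
= 3.87


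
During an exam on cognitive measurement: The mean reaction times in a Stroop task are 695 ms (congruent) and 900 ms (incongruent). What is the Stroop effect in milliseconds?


Stroop effect = RT(incongruent) - RT(congruent)
= 900 - 695
= 205 ms


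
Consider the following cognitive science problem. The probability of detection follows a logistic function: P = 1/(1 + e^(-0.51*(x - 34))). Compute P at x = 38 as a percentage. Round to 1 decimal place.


P(x) = 1/(1 + e^(-0.51*(38 - 34)))
Exponent = -0.51 * 4 = -2.04
e^(-2.04) = 0.130029
P = 1/(1 + 0.130029) = 0.884933
Percentage = 88.5


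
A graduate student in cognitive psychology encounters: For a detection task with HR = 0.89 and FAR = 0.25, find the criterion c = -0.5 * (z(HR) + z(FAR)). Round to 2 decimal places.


c = -0.5 * (z(HR) + z(FAR))
z(0.89) = 1.2265
z(0.25) = -0.6745
c = -0.5 * (1.2265 + -0.6745)
= -0.5 * 0.552
= -0.28


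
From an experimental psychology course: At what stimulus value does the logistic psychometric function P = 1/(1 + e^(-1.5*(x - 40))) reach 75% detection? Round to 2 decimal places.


At P = 0.75: 0.75 = 1/(1 + e^(-k*(x-x0)))
Solving: e^(-k*(x-x0)) = 1/3
x = x0 + ln(3)/k
ln(3) = 1.0986
x = 40 + 1.0986/1.5
= 40 + 0.7324
= 40.73


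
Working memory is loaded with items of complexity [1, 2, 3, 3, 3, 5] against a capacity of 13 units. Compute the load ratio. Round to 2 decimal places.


Total complexity = 1 + 2 + 3 + 3 + 3 + 5 = 17
Load = total / capacity = 17 / 13
= 1.31


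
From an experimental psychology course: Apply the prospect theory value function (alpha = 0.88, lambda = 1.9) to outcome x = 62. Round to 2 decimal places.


Since x = 62 >= 0, use v(x) = x^0.88
62^0.88 = 37.7837
v(62) = 37.78


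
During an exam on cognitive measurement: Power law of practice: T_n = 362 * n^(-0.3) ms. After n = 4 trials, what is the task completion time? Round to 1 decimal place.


T_n = 362 * 4^(-0.3)
4^(-0.3) = 0.659754
T_n = 362 * 0.659754
= 238.8 ms


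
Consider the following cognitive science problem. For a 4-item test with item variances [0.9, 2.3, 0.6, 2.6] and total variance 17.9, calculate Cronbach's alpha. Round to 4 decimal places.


alpha = (k/(k-1)) * (1 - sum(s_i^2)/s_total^2)
sum(item variances) = 6.4
k/(k-1) = 4/3 = 1.333333
1 - 6.4/17.9 = 1 - 0.357542 = 0.642458
alpha = 1.333333 * 0.642458
= 0.8566


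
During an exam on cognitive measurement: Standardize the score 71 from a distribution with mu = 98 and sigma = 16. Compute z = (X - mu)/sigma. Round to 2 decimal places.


z = (X - mu) / sigma
= (71 - 98) / 16
= -27 / 16
= -1.69


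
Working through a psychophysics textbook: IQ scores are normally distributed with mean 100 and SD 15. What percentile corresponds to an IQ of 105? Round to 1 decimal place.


z = (IQ - mean) / SD
z = (105 - 100) / 15 = 0.3333
Percentile = Phi(0.3333) * 100
Phi(0.3333) = 0.630546
= 63.1


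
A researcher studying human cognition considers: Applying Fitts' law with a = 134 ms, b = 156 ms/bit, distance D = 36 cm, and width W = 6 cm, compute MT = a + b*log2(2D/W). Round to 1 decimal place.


MT = 134 + 156 * log2(2*36/6)
2D/W = 12.0
log2(12.0) = 3.585
MT = 134 + 156 * 3.585
= 693.3 ms


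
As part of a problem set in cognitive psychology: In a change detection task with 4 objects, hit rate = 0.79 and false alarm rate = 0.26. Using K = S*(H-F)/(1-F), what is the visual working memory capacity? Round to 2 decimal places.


K = S * (H - F) / (1 - F)
H - F = 0.53
1 - F = 0.74
K = 4 * 0.53 / 0.74
= 2.86


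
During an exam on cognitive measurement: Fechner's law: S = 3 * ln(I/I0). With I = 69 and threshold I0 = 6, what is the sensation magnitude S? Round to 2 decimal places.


S = 3 * ln(69/6)
I/I0 = 11.5
ln(11.5) = 2.4423
S = 3 * 2.4423
= 7.33


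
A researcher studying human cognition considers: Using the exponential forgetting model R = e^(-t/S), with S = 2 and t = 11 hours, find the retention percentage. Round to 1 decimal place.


R = e^(-t/S)
-t/S = -11/2 = -5.5
R = e^(-5.5) = 0.004087
Percentage = 0.004087 * 100
= 0.4


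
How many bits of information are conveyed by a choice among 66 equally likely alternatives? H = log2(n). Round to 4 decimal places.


H = log2(n)
H = log2(66)
= 6.0444


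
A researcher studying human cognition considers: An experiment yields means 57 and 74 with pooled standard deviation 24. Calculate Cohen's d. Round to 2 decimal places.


Cohen's d = (M1 - M2) / S_pooled
= (57 - 74) / 24
= -17 / 24
= -0.71


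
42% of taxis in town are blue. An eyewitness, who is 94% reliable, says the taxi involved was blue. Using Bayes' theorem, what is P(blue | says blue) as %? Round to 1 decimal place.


P(blue | says blue) = P(says blue | blue)*P(blue) / [P(says blue | blue)*P(blue) + P(says blue | not blue)*P(not blue)]
Numerator = 0.94 * 0.42 = 0.3948
False identification = 0.06 * 0.58 = 0.0348
P = 0.3948 / (0.3948 + 0.0348)
= 0.3948 / 0.4296
As percentage = 91.9


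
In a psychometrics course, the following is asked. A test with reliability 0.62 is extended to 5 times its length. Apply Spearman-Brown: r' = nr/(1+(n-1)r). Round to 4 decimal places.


r_new = n*r / (1 + (n-1)*r)
Numerator = 5 * 0.62 = 3.1
Denominator = 1 + 4 * 0.62 = 3.48
r_new = 3.1 / 3.48
= 0.8908


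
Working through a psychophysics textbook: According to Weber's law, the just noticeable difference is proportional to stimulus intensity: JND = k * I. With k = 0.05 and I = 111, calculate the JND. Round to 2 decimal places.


JND = k * I
JND = 0.05 * 111
= 5.55


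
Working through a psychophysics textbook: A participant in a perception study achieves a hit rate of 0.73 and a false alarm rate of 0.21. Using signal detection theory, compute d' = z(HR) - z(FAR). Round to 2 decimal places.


d' = z(HR) - z(FAR)
z(0.73) = 0.6128
z(0.21) = -0.8064
d' = 0.6128 - -0.8064
= 1.42


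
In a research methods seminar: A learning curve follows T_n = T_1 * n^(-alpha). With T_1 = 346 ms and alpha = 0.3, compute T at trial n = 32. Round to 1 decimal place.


T_n = 346 * 32^(-0.3)
32^(-0.3) = 0.353553
T_n = 346 * 0.353553
= 122.3 ms


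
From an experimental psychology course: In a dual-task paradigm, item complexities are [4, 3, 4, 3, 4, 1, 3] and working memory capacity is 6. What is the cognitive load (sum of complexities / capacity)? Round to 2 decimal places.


Total complexity = 4 + 3 + 4 + 3 + 4 + 1 + 3 = 22
Load = total / capacity = 22 / 6
= 3.67


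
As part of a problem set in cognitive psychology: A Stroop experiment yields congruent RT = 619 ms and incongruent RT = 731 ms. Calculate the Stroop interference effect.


Stroop effect = RT(incongruent) - RT(congruent)
= 731 - 619
= 112 ms


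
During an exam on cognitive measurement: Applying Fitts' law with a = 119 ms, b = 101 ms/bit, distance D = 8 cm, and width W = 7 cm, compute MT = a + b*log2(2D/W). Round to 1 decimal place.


MT = 119 + 101 * log2(2*8/7)
2D/W = 2.285714
log2(2.285714) = 1.1926
MT = 119 + 101 * 1.1926
= 239.5 ms


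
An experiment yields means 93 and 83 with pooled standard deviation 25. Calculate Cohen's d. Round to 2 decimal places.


Cohen's d = (M1 - M2) / S_pooled
= (93 - 83) / 25
= 10 / 25
= 0.40


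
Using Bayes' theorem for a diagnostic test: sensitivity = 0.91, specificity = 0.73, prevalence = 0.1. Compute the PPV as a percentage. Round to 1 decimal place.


PPV = (sens * prev) / (sens * prev + (1-spec) * (1-prev))
Numerator = 0.91 * 0.1 = 0.091
P(positive and no disease) = (1 - spec) * (1 - prev) = (1 - 0.73) * (1 - 0.1) = 0.243
Denominator = 0.091 + 0.243 = 0.334
PPV = 0.091 / 0.334 = 0.272455
As percentage = 27.2


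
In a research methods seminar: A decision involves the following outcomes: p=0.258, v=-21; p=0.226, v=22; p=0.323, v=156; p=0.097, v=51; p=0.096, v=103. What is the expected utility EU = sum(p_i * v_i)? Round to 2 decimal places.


EU = sum(p_i * v_i)
0.258 * -21 = -5.418
0.226 * 22 = 4.972
0.323 * 156 = 50.388
0.097 * 51 = 4.947
0.096 * 103 = 9.888
EU = -5.418 + 4.972 + 50.388 + 4.947 + 9.888
= 64.78


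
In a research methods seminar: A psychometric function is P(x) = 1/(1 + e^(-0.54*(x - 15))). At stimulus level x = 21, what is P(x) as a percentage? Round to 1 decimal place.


P(x) = 1/(1 + e^(-0.54*(21 - 15)))
Exponent = -0.54 * 6 = -3.24
e^(-3.24) = 0.039164
P = 1/(1 + 0.039164) = 0.962312
Percentage = 96.2


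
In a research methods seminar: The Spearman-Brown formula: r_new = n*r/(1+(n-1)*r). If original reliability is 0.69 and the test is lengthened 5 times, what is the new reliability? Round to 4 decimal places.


r_new = n*r / (1 + (n-1)*r)
Numerator = 5 * 0.69 = 3.45
Denominator = 1 + 4 * 0.69 = 3.76
r_new = 3.45 / 3.76
= 0.9176


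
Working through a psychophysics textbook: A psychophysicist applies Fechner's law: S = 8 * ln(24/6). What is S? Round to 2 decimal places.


S = 8 * ln(24/6)
I/I0 = 4.0
ln(4.0) = 1.3863
S = 8 * 1.3863
= 11.09


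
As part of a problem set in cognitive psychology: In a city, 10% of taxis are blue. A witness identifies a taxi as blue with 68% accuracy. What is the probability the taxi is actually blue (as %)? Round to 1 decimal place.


P(blue | says blue) = P(says blue | blue)*P(blue) / [P(says blue | blue)*P(blue) + P(says blue | not blue)*P(not blue)]
Numerator = 0.68 * 0.1 = 0.068
False identification = 0.32 * 0.9 = 0.288
P = 0.068 / (0.068 + 0.288)
= 0.068 / 0.356
As percentage = 19.1


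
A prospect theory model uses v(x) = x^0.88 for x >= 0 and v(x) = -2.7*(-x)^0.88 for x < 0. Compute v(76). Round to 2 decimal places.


Since x = 76 >= 0, use v(x) = x^0.88
76^0.88 = 45.1977
v(76) = 45.20


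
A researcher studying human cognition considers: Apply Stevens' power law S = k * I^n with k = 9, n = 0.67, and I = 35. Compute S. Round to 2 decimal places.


S = 9 * 35^0.67
35^0.67 = 10.8274
S = 9 * 10.8274
= 97.45


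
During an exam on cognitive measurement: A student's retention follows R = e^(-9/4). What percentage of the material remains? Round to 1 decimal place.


R = e^(-t/S)
-t/S = -9/4 = -2.25
R = e^(-2.25) = 0.105399
Percentage = 0.105399 * 100
= 10.5


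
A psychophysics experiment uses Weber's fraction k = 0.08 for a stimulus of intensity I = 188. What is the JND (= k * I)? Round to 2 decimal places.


JND = k * I
JND = 0.08 * 188
= 15.04


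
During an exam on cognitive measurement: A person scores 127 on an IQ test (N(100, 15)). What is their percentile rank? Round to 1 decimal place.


z = (IQ - mean) / SD
z = (127 - 100) / 15 = 1.8
Percentile = Phi(1.8) * 100
Phi(1.8) = 0.96407
= 96.4


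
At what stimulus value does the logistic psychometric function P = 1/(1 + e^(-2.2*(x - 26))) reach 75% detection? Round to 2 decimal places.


At P = 0.75: 0.75 = 1/(1 + e^(-k*(x-x0)))
Solving: e^(-k*(x-x0)) = 1/3
x = x0 + ln(3)/k
ln(3) = 1.0986
x = 26 + 1.0986/2.2
= 26 + 0.4994
= 26.50


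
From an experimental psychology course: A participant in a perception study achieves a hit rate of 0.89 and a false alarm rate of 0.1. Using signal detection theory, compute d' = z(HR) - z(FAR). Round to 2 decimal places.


d' = z(HR) - z(FAR)
z(0.89) = 1.2265
z(0.1) = -1.2816
d' = 1.2265 - -1.2816
= 2.51


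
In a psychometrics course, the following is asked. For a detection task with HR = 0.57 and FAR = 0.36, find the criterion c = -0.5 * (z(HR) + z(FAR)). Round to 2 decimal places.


c = -0.5 * (z(HR) + z(FAR))
z(0.57) = 0.1764
z(0.36) = -0.3585
c = -0.5 * (0.1764 + -0.3585)
= -0.5 * -0.1821
= 0.09


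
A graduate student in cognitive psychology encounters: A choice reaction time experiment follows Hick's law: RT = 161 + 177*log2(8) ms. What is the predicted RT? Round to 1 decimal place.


RT = 161 + 177 * log2(8)
log2(8) = 3.0
RT = 161 + 177 * 3.0
= 161 + 531.0
= 692.0 ms


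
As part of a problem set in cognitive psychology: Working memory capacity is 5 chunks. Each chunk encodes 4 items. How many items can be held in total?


Total items = chunks * items_per_chunk
= 5 * 4
= 20


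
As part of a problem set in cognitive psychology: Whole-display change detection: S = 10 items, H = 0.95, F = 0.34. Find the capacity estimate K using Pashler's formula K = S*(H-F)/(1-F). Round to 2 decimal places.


K = S * (H - F) / (1 - F)
H - F = 0.61
1 - F = 0.66
K = 10 * 0.61 / 0.66
= 9.24


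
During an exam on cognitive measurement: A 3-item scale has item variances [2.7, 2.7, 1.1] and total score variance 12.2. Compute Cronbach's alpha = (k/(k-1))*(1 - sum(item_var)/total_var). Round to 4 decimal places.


alpha = (k/(k-1)) * (1 - sum(s_i^2)/s_total^2)
sum(item variances) = 6.5
k/(k-1) = 3/2 = 1.5
1 - 6.5/12.2 = 1 - 0.532787 = 0.467213
alpha = 1.5 * 0.467213
= 0.7008


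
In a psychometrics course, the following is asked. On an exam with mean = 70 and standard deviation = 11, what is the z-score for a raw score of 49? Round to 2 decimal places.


z = (X - mu) / sigma
= (49 - 70) / 11
= -21 / 11
= -1.91


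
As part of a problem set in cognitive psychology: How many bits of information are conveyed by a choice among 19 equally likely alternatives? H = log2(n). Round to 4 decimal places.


H = log2(n)
H = log2(19)
= 4.2479


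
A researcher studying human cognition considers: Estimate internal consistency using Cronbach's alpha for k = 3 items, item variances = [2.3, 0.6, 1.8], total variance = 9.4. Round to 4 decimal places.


alpha = (k/(k-1)) * (1 - sum(s_i^2)/s_total^2)
sum(item variances) = 4.7
k/(k-1) = 3/2 = 1.5
1 - 4.7/9.4 = 1 - 0.5 = 0.5
alpha = 1.5 * 0.5
= 0.7500


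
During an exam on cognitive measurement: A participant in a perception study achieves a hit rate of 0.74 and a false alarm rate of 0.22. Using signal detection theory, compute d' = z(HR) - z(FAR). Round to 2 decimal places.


d' = z(HR) - z(FAR)
z(0.74) = 0.6433
z(0.22) = -0.7722
d' = 0.6433 - -0.7722
= 1.42


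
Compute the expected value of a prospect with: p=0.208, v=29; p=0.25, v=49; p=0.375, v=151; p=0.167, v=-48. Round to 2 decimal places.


EU = sum(p_i * v_i)
0.208 * 29 = 6.032
0.25 * 49 = 12.25
0.375 * 151 = 56.625
0.167 * -48 = -8.016
EU = 6.032 + 12.25 + 56.625 + -8.016
= 66.89


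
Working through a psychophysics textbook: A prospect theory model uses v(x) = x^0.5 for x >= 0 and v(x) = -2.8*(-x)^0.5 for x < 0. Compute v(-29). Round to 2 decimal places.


Since x = -29 < 0, use v(x) = -lambda*(-x)^alpha
(-x) = 29
29^0.5 = 5.3852
v(-29) = -2.8 * 5.3852
= -15.08


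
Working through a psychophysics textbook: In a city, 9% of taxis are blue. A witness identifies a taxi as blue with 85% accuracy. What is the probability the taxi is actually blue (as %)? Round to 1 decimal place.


P(blue | says blue) = P(says blue | blue)*P(blue) / [P(says blue | blue)*P(blue) + P(says blue | not blue)*P(not blue)]
Numerator = 0.85 * 0.09 = 0.0765
False identification = 0.15 * 0.91 = 0.1365
P = 0.0765 / (0.0765 + 0.1365)
= 0.0765 / 0.213
As percentage = 35.9


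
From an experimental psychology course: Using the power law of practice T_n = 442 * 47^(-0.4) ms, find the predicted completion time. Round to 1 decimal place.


T_n = 442 * 47^(-0.4)
47^(-0.4) = 0.214368
T_n = 442 * 0.214368
= 94.8 ms


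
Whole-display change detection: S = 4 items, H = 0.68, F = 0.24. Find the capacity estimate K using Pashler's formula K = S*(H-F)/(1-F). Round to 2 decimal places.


K = S * (H - F) / (1 - F)
H - F = 0.44
1 - F = 0.76
K = 4 * 0.44 / 0.76
= 2.32


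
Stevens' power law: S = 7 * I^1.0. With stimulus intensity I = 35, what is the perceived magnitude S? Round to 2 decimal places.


S = 7 * 35^1.0
35^1.0 = 35.0
S = 7 * 35.0
= 245.00


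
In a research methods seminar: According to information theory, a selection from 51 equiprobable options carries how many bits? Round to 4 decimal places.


H = log2(n)
H = log2(51)
= 5.6724


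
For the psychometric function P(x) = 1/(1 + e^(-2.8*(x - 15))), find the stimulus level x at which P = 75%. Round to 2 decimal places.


At P = 0.75: 0.75 = 1/(1 + e^(-k*(x-x0)))
Solving: e^(-k*(x-x0)) = 1/3
x = x0 + ln(3)/k
ln(3) = 1.0986
x = 15 + 1.0986/2.8
= 15 + 0.3924
= 15.39


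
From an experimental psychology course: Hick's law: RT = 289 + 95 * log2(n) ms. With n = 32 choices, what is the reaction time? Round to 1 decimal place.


RT = 289 + 95 * log2(32)
log2(32) = 5.0
RT = 289 + 95 * 5.0
= 289 + 475.0
= 764.0 ms


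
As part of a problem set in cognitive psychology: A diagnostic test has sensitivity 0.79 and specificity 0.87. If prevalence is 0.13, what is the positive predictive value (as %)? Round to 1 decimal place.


PPV = (sens * prev) / (sens * prev + (1-spec) * (1-prev))
Numerator = 0.79 * 0.13 = 0.1027
P(positive and no disease) = (1 - spec) * (1 - prev) = (1 - 0.87) * (1 - 0.13) = 0.1131
Denominator = 0.1027 + 0.1131 = 0.2158
PPV = 0.1027 / 0.2158 = 0.475904
As percentage = 47.6


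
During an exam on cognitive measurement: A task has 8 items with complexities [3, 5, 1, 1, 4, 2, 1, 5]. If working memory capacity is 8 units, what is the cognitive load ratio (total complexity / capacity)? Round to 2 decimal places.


Total complexity = 3 + 5 + 1 + 1 + 4 + 2 + 1 + 5 = 22
Load = total / capacity = 22 / 8
= 2.75


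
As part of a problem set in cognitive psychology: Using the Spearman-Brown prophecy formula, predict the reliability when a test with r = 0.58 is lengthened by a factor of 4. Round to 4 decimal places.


r_new = n*r / (1 + (n-1)*r)
Numerator = 4 * 0.58 = 2.32
Denominator = 1 + 3 * 0.58 = 2.74
r_new = 2.32 / 2.74
= 0.8467


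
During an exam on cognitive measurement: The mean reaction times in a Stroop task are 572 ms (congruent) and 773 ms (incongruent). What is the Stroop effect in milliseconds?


Stroop effect = RT(incongruent) - RT(congruent)
= 773 - 572
= 201 ms


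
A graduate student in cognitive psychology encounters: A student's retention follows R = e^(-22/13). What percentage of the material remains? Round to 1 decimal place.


R = e^(-t/S)
-t/S = -22/13 = -1.692308
R = e^(-1.692308) = 0.184094
Percentage = 0.184094 * 100
= 18.4


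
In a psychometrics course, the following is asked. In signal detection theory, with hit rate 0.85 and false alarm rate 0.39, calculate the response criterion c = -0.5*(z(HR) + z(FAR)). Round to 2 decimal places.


c = -0.5 * (z(HR) + z(FAR))
z(0.85) = 1.0364
z(0.39) = -0.2793
c = -0.5 * (1.0364 + -0.2793)
= -0.5 * 0.7571
= -0.38


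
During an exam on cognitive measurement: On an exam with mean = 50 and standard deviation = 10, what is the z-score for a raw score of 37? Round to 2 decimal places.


z = (X - mu) / sigma
= (37 - 50) / 10
= -13 / 10
= -1.30


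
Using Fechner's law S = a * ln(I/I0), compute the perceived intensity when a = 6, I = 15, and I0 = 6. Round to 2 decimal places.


S = 6 * ln(15/6)
I/I0 = 2.5
ln(2.5) = 0.9163
S = 6 * 0.9163
= 5.50


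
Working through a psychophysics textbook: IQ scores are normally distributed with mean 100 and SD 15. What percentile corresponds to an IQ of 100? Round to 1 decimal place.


z = (IQ - mean) / SD
z = (100 - 100) / 15 = 0.0
Percentile = Phi(0.0) * 100
Phi(0.0) = 0.5
= 50.0


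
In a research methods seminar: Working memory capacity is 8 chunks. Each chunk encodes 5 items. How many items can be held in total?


Total items = chunks * items_per_chunk
= 8 * 5
= 40


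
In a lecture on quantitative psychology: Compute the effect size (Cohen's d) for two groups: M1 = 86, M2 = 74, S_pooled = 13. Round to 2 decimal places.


Cohen's d = (M1 - M2) / S_pooled
= (86 - 74) / 13
= 12 / 13
= 0.92


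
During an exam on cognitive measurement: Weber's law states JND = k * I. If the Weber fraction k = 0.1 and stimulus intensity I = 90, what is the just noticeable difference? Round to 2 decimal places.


JND = k * I
JND = 0.1 * 90
= 9.00


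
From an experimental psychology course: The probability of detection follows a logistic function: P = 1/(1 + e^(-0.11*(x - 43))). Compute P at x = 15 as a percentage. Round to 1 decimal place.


P(x) = 1/(1 + e^(-0.11*(15 - 43)))
Exponent = -0.11 * -28 = 3.08
e^(3.08) = 21.758402
P = 1/(1 + 21.758402) = 0.04394
Percentage = 4.4


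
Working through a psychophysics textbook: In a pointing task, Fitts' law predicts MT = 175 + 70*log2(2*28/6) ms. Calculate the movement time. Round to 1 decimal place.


MT = 175 + 70 * log2(2*28/6)
2D/W = 9.333333
log2(9.333333) = 3.2224
MT = 175 + 70 * 3.2224
= 400.6 ms


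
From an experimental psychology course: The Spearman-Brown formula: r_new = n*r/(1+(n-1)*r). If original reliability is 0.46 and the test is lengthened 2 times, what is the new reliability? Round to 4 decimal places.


r_new = n*r / (1 + (n-1)*r)
Numerator = 2 * 0.46 = 0.92
Denominator = 1 + 1 * 0.46 = 1.46
r_new = 0.92 / 1.46
= 0.6301


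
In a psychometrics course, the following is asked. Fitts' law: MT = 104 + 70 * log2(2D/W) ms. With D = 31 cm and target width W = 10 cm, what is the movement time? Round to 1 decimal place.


MT = 104 + 70 * log2(2*31/10)
2D/W = 6.2
log2(6.2) = 2.6323
MT = 104 + 70 * 2.6323
= 288.3 ms


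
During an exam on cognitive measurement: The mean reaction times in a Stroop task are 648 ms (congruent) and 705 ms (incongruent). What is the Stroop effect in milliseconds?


Stroop effect = RT(incongruent) - RT(congruent)
= 705 - 648
= 57 ms


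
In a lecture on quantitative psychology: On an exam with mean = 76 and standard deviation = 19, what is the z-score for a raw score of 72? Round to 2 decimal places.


z = (X - mu) / sigma
= (72 - 76) / 19
= -4 / 19
= -0.21


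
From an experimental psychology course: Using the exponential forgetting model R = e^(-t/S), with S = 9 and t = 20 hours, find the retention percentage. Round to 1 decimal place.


R = e^(-t/S)
-t/S = -20/9 = -2.222222
R = e^(-2.222222) = 0.108368
Percentage = 0.108368 * 100
= 10.8


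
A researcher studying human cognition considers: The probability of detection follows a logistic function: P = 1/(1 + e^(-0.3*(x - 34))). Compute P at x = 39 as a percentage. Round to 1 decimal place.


P(x) = 1/(1 + e^(-0.3*(39 - 34)))
Exponent = -0.3 * 5 = -1.5
e^(-1.5) = 0.22313
P = 1/(1 + 0.22313) = 0.817575
Percentage = 81.8


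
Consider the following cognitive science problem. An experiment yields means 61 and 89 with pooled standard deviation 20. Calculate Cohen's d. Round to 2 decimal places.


Cohen's d = (M1 - M2) / S_pooled
= (61 - 89) / 20
= -28 / 20
= -1.40


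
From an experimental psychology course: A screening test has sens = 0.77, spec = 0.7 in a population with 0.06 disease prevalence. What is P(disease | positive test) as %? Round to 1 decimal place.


PPV = (sens * prev) / (sens * prev + (1-spec) * (1-prev))
Numerator = 0.77 * 0.06 = 0.0462
P(positive and no disease) = (1 - spec) * (1 - prev) = (1 - 0.7) * (1 - 0.06) = 0.282
Denominator = 0.0462 + 0.282 = 0.3282
PPV = 0.0462 / 0.3282 = 0.140768
As percentage = 14.1


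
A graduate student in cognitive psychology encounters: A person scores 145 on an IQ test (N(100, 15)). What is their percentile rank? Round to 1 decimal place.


z = (IQ - mean) / SD
z = (145 - 100) / 15 = 3.0
Percentile = Phi(3.0) * 100
Phi(3.0) = 0.99865
= 99.9


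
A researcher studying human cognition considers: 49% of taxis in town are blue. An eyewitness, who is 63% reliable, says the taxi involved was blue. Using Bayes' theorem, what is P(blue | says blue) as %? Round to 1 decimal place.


P(blue | says blue) = P(says blue | blue)*P(blue) / [P(says blue | blue)*P(blue) + P(says blue | not blue)*P(not blue)]
Numerator = 0.63 * 0.49 = 0.3087
False identification = 0.37 * 0.51 = 0.1887
P = 0.3087 / (0.3087 + 0.1887)
= 0.3087 / 0.4974
As percentage = 62.1


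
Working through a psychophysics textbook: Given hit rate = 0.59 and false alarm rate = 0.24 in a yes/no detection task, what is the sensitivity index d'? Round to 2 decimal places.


d' = z(HR) - z(FAR)
z(0.59) = 0.2275
z(0.24) = -0.7063
d' = 0.2275 - -0.7063
= 0.93


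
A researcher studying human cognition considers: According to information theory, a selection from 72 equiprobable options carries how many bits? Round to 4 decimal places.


H = log2(n)
H = log2(72)
= 6.1699


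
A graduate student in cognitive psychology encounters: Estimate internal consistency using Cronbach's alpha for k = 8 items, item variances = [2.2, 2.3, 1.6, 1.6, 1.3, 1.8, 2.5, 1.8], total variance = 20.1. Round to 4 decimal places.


alpha = (k/(k-1)) * (1 - sum(s_i^2)/s_total^2)
sum(item variances) = 15.1
k/(k-1) = 8/7 = 1.142857
1 - 15.1/20.1 = 1 - 0.751244 = 0.248756
alpha = 1.142857 * 0.248756
= 0.2843
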